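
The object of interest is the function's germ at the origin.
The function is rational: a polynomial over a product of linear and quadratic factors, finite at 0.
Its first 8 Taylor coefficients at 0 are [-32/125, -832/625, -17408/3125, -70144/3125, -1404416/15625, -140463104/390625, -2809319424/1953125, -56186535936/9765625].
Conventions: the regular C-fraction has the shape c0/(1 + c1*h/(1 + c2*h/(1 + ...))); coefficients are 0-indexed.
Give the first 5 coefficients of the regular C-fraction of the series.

The regular C-fraction coefficients are [-32/125, -26/5, 66/65, -1372/2145, 8203/56595].

Taylor coefficients (read off): a_0 = -32/125, a_1 = -832/625, a_2 = -17408/3125, a_3 = -70144/3125, a_4 = -1404416/15625.
c0 = a_0 = -32/125. Peel one level at a time: if S = 1 + c*h/S' with S'(0) = 1, then c is the h-coefficient of S and S' = c*h/(S - 1).
S_1 = c0/f = 1 + (-26/5)*h + (132/25)*h^2 + ...; c1 = -26/5.
S_2 = c1*h/(S_1 - 1) = 1 + (66/65)*h + (2744/4225)*h^2 + ...; c2 = 66/65.
S_3 = c2*h/(S_2 - 1) = 1 + (-1372/2145)*h + (2524/27225)*h^2 + ...; c3 = -1372/2145.
S_4 = c3*h/(S_3 - 1) = 1 + (8203/56595)*h + ...; c4 = 8203/56595.


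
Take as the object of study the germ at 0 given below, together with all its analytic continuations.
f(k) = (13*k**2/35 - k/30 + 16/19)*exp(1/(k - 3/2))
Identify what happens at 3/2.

The point is an essential singularity.

The exponent 1/(k - (3/2)) has a pole at 3/2, so exp(1/(k - (3/2))) takes every nonzero value near it: an essential singularity (not a pole of any order).


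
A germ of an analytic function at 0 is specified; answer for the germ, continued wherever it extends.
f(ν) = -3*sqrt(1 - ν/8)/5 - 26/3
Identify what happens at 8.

The term (-3/5)*sqrt(1 - ν/(8)) has argument 1 - 8/(8) = 0 at 8: a square-root (algebraic, two-sheeted) branch point; the remaining terms are analytic or single-valued there.

The point is an algebraic (square-root) branch point.


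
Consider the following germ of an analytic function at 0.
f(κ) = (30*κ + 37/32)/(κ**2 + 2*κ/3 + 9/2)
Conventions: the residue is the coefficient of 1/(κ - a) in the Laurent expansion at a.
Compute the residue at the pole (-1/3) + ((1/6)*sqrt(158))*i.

The residue is (15) + ((849/5056)*sqrt(158))*i.

The factor κ**2 + 2*κ/3 + 9/2 splits as (κ - a)(κ - a') with a = (-1/3) + ((1/6)*sqrt(158))*i, a' = (-1/3) - ((1/6)*sqrt(158))*i. At the order-1 pole a set g(κ) = (κ - a)*f(κ) = [30*κ + 37/32] / (κ - a').
Simple pole: residue = g(a) at a = (-1/3) + ((1/6)*sqrt(158))*i, which is (15) + ((849/5056)*sqrt(158))*i.


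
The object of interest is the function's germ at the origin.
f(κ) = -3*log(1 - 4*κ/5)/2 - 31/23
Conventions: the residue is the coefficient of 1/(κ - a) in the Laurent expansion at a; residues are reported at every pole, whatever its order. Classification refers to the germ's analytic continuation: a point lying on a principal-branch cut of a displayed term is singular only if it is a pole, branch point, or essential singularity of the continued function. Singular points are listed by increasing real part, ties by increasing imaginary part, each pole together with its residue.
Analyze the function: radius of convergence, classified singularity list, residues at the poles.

Radius of convergence at 0: 5/4.
At 5/4: a logarithmic branch point.

Branch term (-3/2)*log(1 - κ/(5/4)): its argument vanishes at κ = 5/4, a logarithmic branch point, modulus 5/4.
The radius of convergence is the smallest modulus among the singular points: 5/4.


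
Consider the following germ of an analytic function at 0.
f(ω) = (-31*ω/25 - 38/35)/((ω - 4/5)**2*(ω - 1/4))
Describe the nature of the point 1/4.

The point is a pole of order 1.

The denominator factor ω - 1/4 vanishes at 1/4 and appears to the power 1; the numerator there equals -977/700, nonzero, and no other factor vanishes.
Hence a pole whose order is the multiplicity, 1.


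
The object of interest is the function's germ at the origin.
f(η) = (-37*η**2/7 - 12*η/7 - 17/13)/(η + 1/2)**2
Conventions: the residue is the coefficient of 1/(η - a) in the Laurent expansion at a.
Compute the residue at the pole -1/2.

The residue is 25/7.

At the order-2 pole -1/2 set g(η) = (η - (-1/2))^2*f(η) = -37*η**2/7 - 12*η/7 - 17/13.
Order-2 pole: residue = g'(a); g'(-1/2) = 25/7, so the residue is 25/7.


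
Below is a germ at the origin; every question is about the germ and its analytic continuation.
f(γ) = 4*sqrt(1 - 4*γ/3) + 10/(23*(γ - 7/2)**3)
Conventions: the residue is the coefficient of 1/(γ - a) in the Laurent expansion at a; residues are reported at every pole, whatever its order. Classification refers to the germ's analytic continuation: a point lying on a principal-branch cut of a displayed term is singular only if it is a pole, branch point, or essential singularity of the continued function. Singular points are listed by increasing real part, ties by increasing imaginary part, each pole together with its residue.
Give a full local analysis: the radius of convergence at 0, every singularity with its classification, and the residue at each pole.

Denominator factor (γ - 7/2)^3: pole of order 3 at 7/2, modulus 7/2.
Branch term (4)*sqrt(1 - γ/(3/4)): its argument vanishes at γ = 3/4, a square-root branch point, modulus 3/4.
The radius of convergence is the smallest modulus among the singular points: 3/4.
The branch term is analytic at 7/2 and contributes nothing to the residue; only the rational part matters.
At the order-3 pole 7/2 set g(γ) = (γ - (7/2))^3*(rational part) = 10/23.
Order-3 pole: residue = g''(a)/2; g''(7/2) = 0, so the residue is 0.
List the singular points by increasing real part (a conjugate pair: the negative imaginary part first).

Radius of convergence at 0: 3/4.
At 3/4: an algebraic (square-root) branch point.
At 7/2: a pole of order 3; residue 0.


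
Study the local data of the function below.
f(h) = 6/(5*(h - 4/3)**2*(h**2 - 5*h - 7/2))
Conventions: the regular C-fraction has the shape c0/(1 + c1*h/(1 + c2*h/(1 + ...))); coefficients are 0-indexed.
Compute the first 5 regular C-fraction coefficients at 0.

The regular C-fraction coefficients are [-27/140, -1/14, -209/8, 44785/1672, -122256/9360065].

Taylor coefficients (expand at 0): a_0 = -27/140, a_1 = -27/1960, a_2 = -39609/109760, a_3 = 143019/768320, a_4 = -58010391/86051840.
c0 = a_0 = -27/140. Peel one level at a time: if S = 1 + c*h/S' with S'(0) = 1, then c is the h-coefficient of S and S' = c*h/(S - 1).
S_1 = c0/f = 1 + (-1/14)*h + (-209/112)*h^2 + ...; c1 = -1/14.
S_2 = c1*h/(S_1 - 1) = 1 + (-209/8)*h + (44785/64)*h^2 + ...; c2 = -209/8.
S_3 = c2*h/(S_2 - 1) = 1 + (44785/1672)*h + (15282/43681)*h^2 + ...; c3 = 44785/1672.
S_4 = c3*h/(S_3 - 1) = 1 + (-122256/9360065)*h + ...; c4 = -122256/9360065.


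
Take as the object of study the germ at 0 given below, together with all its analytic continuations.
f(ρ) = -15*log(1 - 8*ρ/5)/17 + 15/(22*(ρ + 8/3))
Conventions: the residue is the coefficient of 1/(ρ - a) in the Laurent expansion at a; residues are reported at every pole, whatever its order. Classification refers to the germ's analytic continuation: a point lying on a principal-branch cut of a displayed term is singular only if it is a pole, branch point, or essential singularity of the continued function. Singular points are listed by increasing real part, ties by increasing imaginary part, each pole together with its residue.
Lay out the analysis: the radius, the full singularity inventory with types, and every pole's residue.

Denominator factor (ρ + 8/3): pole of order 1 at -8/3, modulus 8/3.
Branch term (-15/17)*log(1 - ρ/(5/8)): its argument vanishes at ρ = 5/8, a logarithmic branch point, modulus 5/8.
The radius of convergence is the smallest modulus among the singular points: 5/8.
The branch term is analytic at -8/3 and contributes nothing to the residue; only the rational part matters.
At the order-1 pole -8/3 set g(ρ) = (ρ - (-8/3))*(rational part) = 15/22.
Simple pole: residue = g(a) at a = -8/3, which is 15/22.
List the singular points by increasing real part (a conjugate pair: the negative imaginary part first).

Radius of convergence at 0: 5/8.
At -8/3: a pole of order 1; residue 15/22.
At 5/8: a logarithmic branch point.


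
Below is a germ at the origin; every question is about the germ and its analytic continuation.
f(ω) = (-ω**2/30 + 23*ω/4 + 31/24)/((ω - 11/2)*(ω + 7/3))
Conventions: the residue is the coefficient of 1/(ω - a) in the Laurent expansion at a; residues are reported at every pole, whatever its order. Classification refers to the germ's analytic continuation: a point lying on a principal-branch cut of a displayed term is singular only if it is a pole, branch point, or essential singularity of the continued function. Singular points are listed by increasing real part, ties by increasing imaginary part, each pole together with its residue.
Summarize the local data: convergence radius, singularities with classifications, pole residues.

Radius of convergence at 0: 7/3.
At -7/3: a pole of order 1; residue 13291/8460.
At 11/2: a pole of order 1; residue 3829/940.

Denominator factor (ω - 11/2): pole of order 1 at 11/2, modulus 11/2.
Denominator factor (ω + 7/3): pole of order 1 at -7/3, modulus 7/3.
The radius of convergence is the smallest modulus among the singular points: 7/3.
At the order-1 pole -7/3 set g(ω) = (ω - (-7/3))*f(ω) = (-ω**2/30 + 23*ω/4 + 31/24)/(ω - 11/2).
Simple pole: residue = g(a) at a = -7/3, which is 13291/8460.
At the order-1 pole 11/2 set g(ω) = (ω - (11/2))*f(ω) = (-ω**2/30 + 23*ω/4 + 31/24)/(ω + 7/3).
Simple pole: residue = g(a) at a = 11/2, which is 3829/940.
List the singular points by increasing real part (a conjugate pair: the negative imaginary part first).


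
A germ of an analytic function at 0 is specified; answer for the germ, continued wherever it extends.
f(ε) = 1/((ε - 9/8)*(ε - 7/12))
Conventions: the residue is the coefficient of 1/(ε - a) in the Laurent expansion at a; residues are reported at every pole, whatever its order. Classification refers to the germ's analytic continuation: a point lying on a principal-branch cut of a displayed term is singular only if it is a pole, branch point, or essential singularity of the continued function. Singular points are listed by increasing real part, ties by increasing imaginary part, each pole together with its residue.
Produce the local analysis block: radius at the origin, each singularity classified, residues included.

Radius of convergence at 0: 7/12.
At 7/12: a pole of order 1; residue -24/13.
At 9/8: a pole of order 1; residue 24/13.

Denominator factor (ε - 9/8): pole of order 1 at 9/8, modulus 9/8.
Denominator factor (ε - 7/12): pole of order 1 at 7/12, modulus 7/12.
The radius of convergence is the smallest modulus among the singular points: 7/12.
At the order-1 pole 7/12 set g(ε) = (ε - (7/12))*f(ε) = 1/(ε - 9/8).
Simple pole: residue = g(a) at a = 7/12, which is -24/13.
At the order-1 pole 9/8 set g(ε) = (ε - (9/8))*f(ε) = 1/(ε - 7/12).
Simple pole: residue = g(a) at a = 9/8, which is 24/13.
List the singular points by increasing real part (a conjugate pair: the negative imaginary part first).


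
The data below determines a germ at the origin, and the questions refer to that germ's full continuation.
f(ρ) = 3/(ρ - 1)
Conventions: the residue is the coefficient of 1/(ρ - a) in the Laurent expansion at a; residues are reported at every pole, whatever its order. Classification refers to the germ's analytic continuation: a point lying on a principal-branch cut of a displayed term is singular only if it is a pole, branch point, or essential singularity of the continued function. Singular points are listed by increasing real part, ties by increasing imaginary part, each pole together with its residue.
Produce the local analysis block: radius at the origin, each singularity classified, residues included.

Radius of convergence at 0: 1.
At 1: a pole of order 1; residue 3.

Denominator factor (ρ - 1): pole of order 1 at 1, modulus 1.
The radius of convergence is the smallest modulus among the singular points: 1.
At the order-1 pole 1 set g(ρ) = (ρ - (1))*f(ρ) = 3.
Simple pole: residue = g(a) at a = 1, which is 3.


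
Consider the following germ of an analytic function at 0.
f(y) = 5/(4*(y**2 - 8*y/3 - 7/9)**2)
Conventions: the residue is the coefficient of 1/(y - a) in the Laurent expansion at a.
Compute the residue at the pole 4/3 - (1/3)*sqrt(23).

The residue is (135/8464)*sqrt(23).

The factor y**2 - 8*y/3 - 7/9 splits as (y - a)(y - a') with a = 4/3 - (1/3)*sqrt(23), a' = 4/3 + (1/3)*sqrt(23). At the order-2 pole a set g(y) = (y - a)^2*f(y) = [5/4] / (y - a')^2.
Order-2 pole: residue = g'(a); g'(4/3 - (1/3)*sqrt(23)) = (135/8464)*sqrt(23), so the residue is (135/8464)*sqrt(23).


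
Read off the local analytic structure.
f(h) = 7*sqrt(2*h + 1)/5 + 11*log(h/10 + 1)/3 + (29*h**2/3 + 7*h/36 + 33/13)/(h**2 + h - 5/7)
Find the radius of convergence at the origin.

The radius of convergence is -1/2 + (3/14)*sqrt(21).

Denominator factor (h**2 + h - 5/7): discriminant 27/7, real irrational roots -1/2 + (3/14)*sqrt(21) and -1/2 - (3/14)*sqrt(21); poles of order 1, moduli -1/2 + (3/14)*sqrt(21) and 1/2 + (3/14)*sqrt(21).
Branch term (7/5)*sqrt(1 - h/(-1/2)): its argument vanishes at h = -1/2, a square-root branch point, modulus 1/2.
Branch term (11/3)*log(1 - h/(-10)): its argument vanishes at h = -10, a logarithmic branch point, modulus 10.
The radius of convergence is the smallest modulus among the singular points: -1/2 + (3/14)*sqrt(21).


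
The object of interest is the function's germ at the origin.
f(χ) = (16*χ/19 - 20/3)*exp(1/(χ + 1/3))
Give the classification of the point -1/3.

The point is an essential singularity.

The exponent 1/(χ - (-1/3)) has a pole at -1/3, so exp(1/(χ - (-1/3))) takes every nonzero value near it: an essential singularity (not a pole of any order).


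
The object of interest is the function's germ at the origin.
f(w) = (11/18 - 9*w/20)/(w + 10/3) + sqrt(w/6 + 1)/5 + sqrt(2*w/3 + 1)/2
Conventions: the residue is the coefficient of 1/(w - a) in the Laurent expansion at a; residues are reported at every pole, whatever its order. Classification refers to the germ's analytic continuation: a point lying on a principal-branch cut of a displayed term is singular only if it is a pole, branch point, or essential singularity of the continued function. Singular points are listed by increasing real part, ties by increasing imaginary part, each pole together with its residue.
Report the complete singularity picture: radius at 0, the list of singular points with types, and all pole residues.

Radius of convergence at 0: 3/2.
At -6: an algebraic (square-root) branch point.
At -10/3: a pole of order 1; residue 19/9.
At -3/2: an algebraic (square-root) branch point.

Denominator factor (w + 10/3): pole of order 1 at -10/3, modulus 10/3.
Branch term (1/5)*sqrt(1 - w/(-6)): its argument vanishes at w = -6, a square-root branch point, modulus 6.
Branch term (1/2)*sqrt(1 - w/(-3/2)): its argument vanishes at w = -3/2, a square-root branch point, modulus 3/2.
The radius of convergence is the smallest modulus among the singular points: 3/2.
The branch terms are analytic at -10/3 and contribute nothing to the residue; only the rational part matters.
At the order-1 pole -10/3 set g(w) = (w - (-10/3))*(rational part) = 11/18 - 9*w/20.
Simple pole: residue = g(a) at a = -10/3, which is 19/9.
List the singular points by increasing real part (a conjugate pair: the negative imaginary part first).


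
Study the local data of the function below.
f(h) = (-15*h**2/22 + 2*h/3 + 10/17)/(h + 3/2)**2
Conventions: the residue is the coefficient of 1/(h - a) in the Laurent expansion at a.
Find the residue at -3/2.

At the order-2 pole -3/2 set g(h) = (h - (-3/2))^2*f(h) = -15*h**2/22 + 2*h/3 + 10/17.
Order-2 pole: residue = g'(a); g'(-3/2) = 179/66, so the residue is 179/66.

The residue is 179/66.


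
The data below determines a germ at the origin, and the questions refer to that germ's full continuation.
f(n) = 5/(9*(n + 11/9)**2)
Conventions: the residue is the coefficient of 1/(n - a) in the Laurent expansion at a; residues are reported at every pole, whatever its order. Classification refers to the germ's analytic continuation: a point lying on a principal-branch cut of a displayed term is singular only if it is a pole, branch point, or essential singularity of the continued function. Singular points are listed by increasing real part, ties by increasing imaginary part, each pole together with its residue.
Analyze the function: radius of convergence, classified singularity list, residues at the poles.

Denominator factor (n + 11/9)^2: pole of order 2 at -11/9, modulus 11/9.
The radius of convergence is the smallest modulus among the singular points: 11/9.
At the order-2 pole -11/9 set g(n) = (n - (-11/9))^2*f(n) = 5/9.
Order-2 pole: residue = g'(a); g'(-11/9) = 0, so the residue is 0.

Radius of convergence at 0: 11/9.
At -11/9: a pole of order 2; residue 0.


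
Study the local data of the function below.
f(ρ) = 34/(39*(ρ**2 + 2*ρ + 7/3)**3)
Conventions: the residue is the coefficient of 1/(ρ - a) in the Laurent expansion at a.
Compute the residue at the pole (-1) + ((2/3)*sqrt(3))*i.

The residue is -((153/3328)*sqrt(3))*i.

The factor ρ**2 + 2*ρ + 7/3 splits as (ρ - a)(ρ - a') with a = (-1) + ((2/3)*sqrt(3))*i, a' = (-1) - ((2/3)*sqrt(3))*i. At the order-3 pole a set g(ρ) = (ρ - a)^3*f(ρ) = [34/39] / (ρ - a')^3.
Order-3 pole: residue = g''(a)/2; g''((-1) + ((2/3)*sqrt(3))*i) = -((153/1664)*sqrt(3))*i, so the residue is -((153/3328)*sqrt(3))*i.


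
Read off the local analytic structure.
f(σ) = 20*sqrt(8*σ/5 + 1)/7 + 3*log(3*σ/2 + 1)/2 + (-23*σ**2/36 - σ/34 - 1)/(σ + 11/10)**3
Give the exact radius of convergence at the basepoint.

The radius of convergence is 5/8.

Denominator factor (σ + 11/10)^3: pole of order 3 at -11/10, modulus 11/10.
Branch term (3/2)*log(1 - σ/(-2/3)): its argument vanishes at σ = -2/3, a logarithmic branch point, modulus 2/3.
Branch term (20/7)*sqrt(1 - σ/(-5/8)): its argument vanishes at σ = -5/8, a square-root branch point, modulus 5/8.
The radius of convergence is the smallest modulus among the singular points: 5/8.


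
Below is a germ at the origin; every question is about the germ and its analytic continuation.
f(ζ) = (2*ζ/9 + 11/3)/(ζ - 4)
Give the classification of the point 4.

The point is a pole of order 1.

The denominator factor ζ - 4 vanishes at 4 and appears to the power 1; the numerator there equals 41/9, nonzero, and no other factor vanishes.
Hence a pole whose order is the multiplicity, 1.


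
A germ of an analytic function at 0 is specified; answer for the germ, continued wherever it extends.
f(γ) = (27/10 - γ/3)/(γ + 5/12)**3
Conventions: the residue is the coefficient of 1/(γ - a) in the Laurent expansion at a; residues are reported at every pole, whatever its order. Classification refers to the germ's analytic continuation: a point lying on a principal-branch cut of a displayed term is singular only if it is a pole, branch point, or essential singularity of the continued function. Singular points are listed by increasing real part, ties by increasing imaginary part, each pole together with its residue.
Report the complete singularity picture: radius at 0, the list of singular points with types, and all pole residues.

Radius of convergence at 0: 5/12.
At -5/12: a pole of order 3; residue 0.

Denominator factor (γ + 5/12)^3: pole of order 3 at -5/12, modulus 5/12.
The radius of convergence is the smallest modulus among the singular points: 5/12.
At the order-3 pole -5/12 set g(γ) = (γ - (-5/12))^3*f(γ) = 27/10 - γ/3.
Order-3 pole: residue = g''(a)/2; g''(-5/12) = 0, so the residue is 0.


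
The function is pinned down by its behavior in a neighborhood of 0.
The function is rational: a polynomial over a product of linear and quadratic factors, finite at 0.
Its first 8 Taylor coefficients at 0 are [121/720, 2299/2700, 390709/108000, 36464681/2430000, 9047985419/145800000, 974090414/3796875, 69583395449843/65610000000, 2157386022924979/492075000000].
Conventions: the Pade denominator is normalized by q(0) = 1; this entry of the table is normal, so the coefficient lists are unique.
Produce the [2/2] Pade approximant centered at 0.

Taylor coefficients needed (read off): a_0 = 121/720, a_1 = 2299/2700, a_2 = 390709/108000, a_3 = 36464681/2430000, a_4 = 9047985419/145800000.
Write the denominator as Q(η) = 1 + q1*η + q2*η^2. Requiring Q*f - P = O(η^5) with deg P <= 2 kills the coefficients of η^3..η^4 in Q*f:
  η^3: a_3 + q1*a_2 + q2*a_1 = 0, i.e. 36464681/2430000 + (390709/108000)*q1 + (2299/2700)*q2 = 0.
  η^4: a_4 + q1*a_3 + q2*a_2 = 0, i.e. 9047985419/145800000 + (36464681/2430000)*q1 + (390709/108000)*q2 = 0.
Solving this linear system: q1 = -6221434/1334535, q2 = 17482783/8007210.
The numerator is Q*f truncated at degree 2: P0 = a_0 = 121/720; P1 = a_1 + q1*a_0 = 2178847/32028840; P2 = a_2 + q1*a_1 + q2*a_0 = 967637/64057680.

The Pade approximant has numerator coefficients [121/720, 2178847/32028840, 967637/64057680]; denominator coefficients [1, -6221434/1334535, 17482783/8007210].


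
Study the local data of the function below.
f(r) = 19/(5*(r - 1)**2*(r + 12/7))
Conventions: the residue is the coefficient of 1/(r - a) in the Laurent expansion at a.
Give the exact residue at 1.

At the order-2 pole 1 set g(r) = (r - (1))^2*f(r) = 19/(5*(r + 12/7)).
Order-2 pole: residue = g'(a); g'(1) = -49/95, so the residue is -49/95.

The residue is -49/95.


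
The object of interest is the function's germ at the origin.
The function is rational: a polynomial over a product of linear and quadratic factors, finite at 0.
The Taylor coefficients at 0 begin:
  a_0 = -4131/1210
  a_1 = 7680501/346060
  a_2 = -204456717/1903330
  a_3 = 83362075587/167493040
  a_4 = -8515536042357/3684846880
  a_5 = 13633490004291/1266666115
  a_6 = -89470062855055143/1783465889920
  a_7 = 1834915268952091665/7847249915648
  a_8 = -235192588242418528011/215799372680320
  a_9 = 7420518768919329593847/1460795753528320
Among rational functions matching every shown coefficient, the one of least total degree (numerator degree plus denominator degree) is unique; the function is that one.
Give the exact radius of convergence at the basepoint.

No rational of total degree below 8 reproduces all 10 coefficients; solving the [2/6] Pade equations on them gives f(β) = (-8*β**2/15 + 16*β/13 + 34/5)/((β**2 - 6*β - 4/3)*(β**2 + 4*β/3 + 11/9)**2), whose expansion matches every shown term.
Denominator factor (β**2 - 6*β - 4/3): discriminant 124/3, real irrational roots 3 + (1/3)*sqrt(93) and 3 - (1/3)*sqrt(93); poles of order 1, moduli 3 + (1/3)*sqrt(93) and -3 + (1/3)*sqrt(93).
Denominator factor (β**2 + 4*β/3 + 11/9)^2: discriminant -28/9, complex-conjugate roots (-2/3) + ((1/3)*sqrt(7))*i and (-2/3) - ((1/3)*sqrt(7))*i; poles of order 2, moduli (1/3)*sqrt(11) and (1/3)*sqrt(11).
The radius of convergence is the smallest modulus among the singular points: -3 + (1/3)*sqrt(93).

The radius of convergence is -3 + (1/3)*sqrt(93).


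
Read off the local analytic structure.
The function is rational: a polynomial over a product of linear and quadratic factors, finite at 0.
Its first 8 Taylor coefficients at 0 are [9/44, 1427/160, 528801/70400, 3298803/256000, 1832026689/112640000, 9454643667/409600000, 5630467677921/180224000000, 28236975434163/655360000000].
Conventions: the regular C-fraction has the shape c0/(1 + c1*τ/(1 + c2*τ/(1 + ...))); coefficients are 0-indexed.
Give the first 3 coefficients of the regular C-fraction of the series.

The regular C-fraction coefficients are [9/44, -15697/360, 6040915/141273].

Taylor coefficients (read off): a_0 = 9/44, a_1 = 1427/160, a_2 = 528801/70400.
c0 = a_0 = 9/44. Peel one level at a time: if S = 1 + c*τ/S' with S'(0) = 1, then c is the τ-coefficient of S and S' = c*τ/(S - 1).
S_1 = c0/f = 1 + (-15697/360)*τ + (1208183/648)*τ^2 + ...; c1 = -15697/360.
S_2 = c1*τ/(S_1 - 1) = 1 + (6040915/141273)*τ + ...; c2 = 6040915/141273.


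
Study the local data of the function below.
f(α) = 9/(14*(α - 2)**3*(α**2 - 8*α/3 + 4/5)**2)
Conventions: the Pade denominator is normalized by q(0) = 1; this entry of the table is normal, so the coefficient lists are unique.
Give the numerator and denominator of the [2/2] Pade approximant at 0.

The Pade approximant has numerator coefficients [-225/1792, -180854775/735788032, -312566175/1471576064]; denominator coefficients [1, -7648205/1231788, 18597635/1847682].

Taylor coefficients needed (expand at 0): a_0 = -225/1792, a_1 = -525/512, a_2 = -9525/1792, a_3 = -243875/10752, a_4 = -11267875/129024.
Write the denominator as Q(α) = 1 + q1*α + q2*α^2. Requiring Q*f - P = O(α^5) with deg P <= 2 kills the coefficients of α^3..α^4 in Q*f:
  α^3: a_3 + q1*a_2 + q2*a_1 = 0, i.e. -243875/10752 + (-9525/1792)*q1 + (-525/512)*q2 = 0.
  α^4: a_4 + q1*a_3 + q2*a_2 = 0, i.e. -11267875/129024 + (-243875/10752)*q1 + (-9525/1792)*q2 = 0.
Solving this linear system: q1 = -7648205/1231788, q2 = 18597635/1847682.
The numerator is Q*f truncated at degree 2: P0 = a_0 = -225/1792; P1 = a_1 + q1*a_0 = -180854775/735788032; P2 = a_2 + q1*a_1 + q2*a_0 = -312566175/1471576064.


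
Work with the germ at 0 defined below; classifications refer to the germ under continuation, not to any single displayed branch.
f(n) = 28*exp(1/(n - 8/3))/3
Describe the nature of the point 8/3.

The exponent 1/(n - (8/3)) has a pole at 8/3, so exp(1/(n - (8/3))) takes every nonzero value near it: an essential singularity (not a pole of any order).

The point is an essential singularity.


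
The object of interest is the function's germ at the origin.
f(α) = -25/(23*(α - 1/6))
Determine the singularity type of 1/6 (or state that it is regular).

The point is a pole of order 1.

The denominator factor α - 1/6 vanishes at 1/6 and appears to the power 1; the numerator there equals -25/23, nonzero, and no other factor vanishes.
Hence a pole whose order is the multiplicity, 1.


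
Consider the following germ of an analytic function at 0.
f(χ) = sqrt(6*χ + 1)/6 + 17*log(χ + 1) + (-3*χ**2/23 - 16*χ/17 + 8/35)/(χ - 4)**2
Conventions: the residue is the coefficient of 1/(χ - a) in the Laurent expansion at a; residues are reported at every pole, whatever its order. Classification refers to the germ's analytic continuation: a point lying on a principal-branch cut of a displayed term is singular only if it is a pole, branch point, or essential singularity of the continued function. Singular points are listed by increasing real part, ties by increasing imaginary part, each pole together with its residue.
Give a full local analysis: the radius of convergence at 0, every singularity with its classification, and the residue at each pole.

Denominator factor (χ - 4)^2: pole of order 2 at 4, modulus 4.
Branch term (17)*log(1 - χ/(-1)): its argument vanishes at χ = -1, a logarithmic branch point, modulus 1.
Branch term (1/6)*sqrt(1 - χ/(-1/6)): its argument vanishes at χ = -1/6, a square-root branch point, modulus 1/6.
The radius of convergence is the smallest modulus among the singular points: 1/6.
The branch terms are analytic at 4 and contribute nothing to the residue; only the rational part matters.
At the order-2 pole 4 set g(χ) = (χ - (4))^2*(rational part) = -3*χ**2/23 - 16*χ/17 + 8/35.
Order-2 pole: residue = g'(a); g'(4) = -776/391, so the residue is -776/391.
List the singular points by increasing real part (a conjugate pair: the negative imaginary part first).

Radius of convergence at 0: 1/6.
At -1: a logarithmic branch point.
At -1/6: an algebraic (square-root) branch point.
At 4: a pole of order 2; residue -776/391.


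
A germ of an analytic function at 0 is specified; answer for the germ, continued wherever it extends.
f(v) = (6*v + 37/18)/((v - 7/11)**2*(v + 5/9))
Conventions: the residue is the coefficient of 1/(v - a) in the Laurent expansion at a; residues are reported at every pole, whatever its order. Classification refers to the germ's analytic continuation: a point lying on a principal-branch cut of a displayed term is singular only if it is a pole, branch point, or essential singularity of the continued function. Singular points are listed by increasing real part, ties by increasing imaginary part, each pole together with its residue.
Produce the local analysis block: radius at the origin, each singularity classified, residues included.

Denominator factor (v + 5/9): pole of order 1 at -5/9, modulus 5/9.
Denominator factor (v - 7/11)^2: pole of order 2 at 7/11, modulus 7/11.
The radius of convergence is the smallest modulus among the singular points: 5/9.
At the order-1 pole -5/9 set g(v) = (v - (-5/9))*f(v) = (6*v + 37/18)/(v - 7/11)**2.
Simple pole: residue = g(a) at a = -5/9, which is -25047/27848.
At the order-2 pole 7/11 set g(v) = (v - (7/11))^2*f(v) = (6*v + 37/18)/(v + 5/9).
Order-2 pole: residue = g'(a); g'(7/11) = 25047/27848, so the residue is 25047/27848.
List the singular points by increasing real part (a conjugate pair: the negative imaginary part first).

Radius of convergence at 0: 5/9.
At -5/9: a pole of order 1; residue -25047/27848.
At 7/11: a pole of order 2; residue 25047/27848.


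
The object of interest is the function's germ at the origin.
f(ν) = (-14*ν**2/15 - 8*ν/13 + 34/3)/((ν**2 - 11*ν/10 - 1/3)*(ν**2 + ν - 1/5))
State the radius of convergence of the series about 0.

Denominator factor (ν**2 + ν - 1/5): discriminant 9/5, real irrational roots -1/2 + (3/10)*sqrt(5) and -1/2 - (3/10)*sqrt(5); poles of order 1, moduli -1/2 + (3/10)*sqrt(5) and 1/2 + (3/10)*sqrt(5).
Denominator factor (ν**2 - 11*ν/10 - 1/3): discriminant 763/300, real irrational roots 11/20 + (1/60)*sqrt(2289) and 11/20 - (1/60)*sqrt(2289); poles of order 1, moduli 11/20 + (1/60)*sqrt(2289) and -11/20 + (1/60)*sqrt(2289).
The radius of convergence is the smallest modulus among the singular points: -1/2 + (3/10)*sqrt(5).

The radius of convergence is -1/2 + (3/10)*sqrt(5).


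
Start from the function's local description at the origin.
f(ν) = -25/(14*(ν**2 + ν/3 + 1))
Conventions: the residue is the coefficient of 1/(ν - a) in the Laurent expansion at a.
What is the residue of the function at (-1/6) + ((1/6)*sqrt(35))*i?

The residue is ((15/98)*sqrt(35))*i.

The factor ν**2 + ν/3 + 1 splits as (ν - a)(ν - a') with a = (-1/6) + ((1/6)*sqrt(35))*i, a' = (-1/6) - ((1/6)*sqrt(35))*i. At the order-1 pole a set g(ν) = (ν - a)*f(ν) = [-25/14] / (ν - a').
Simple pole: residue = g(a) at a = (-1/6) + ((1/6)*sqrt(35))*i, which is ((15/98)*sqrt(35))*i.


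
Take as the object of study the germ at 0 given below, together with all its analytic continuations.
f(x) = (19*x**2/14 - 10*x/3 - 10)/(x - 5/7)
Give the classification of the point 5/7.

The denominator factor x - 5/7 vanishes at 5/7 and appears to the power 1; the numerator there equals -24055/2058, nonzero, and no other factor vanishes.
Hence a pole whose order is the multiplicity, 1.

The point is a pole of order 1.


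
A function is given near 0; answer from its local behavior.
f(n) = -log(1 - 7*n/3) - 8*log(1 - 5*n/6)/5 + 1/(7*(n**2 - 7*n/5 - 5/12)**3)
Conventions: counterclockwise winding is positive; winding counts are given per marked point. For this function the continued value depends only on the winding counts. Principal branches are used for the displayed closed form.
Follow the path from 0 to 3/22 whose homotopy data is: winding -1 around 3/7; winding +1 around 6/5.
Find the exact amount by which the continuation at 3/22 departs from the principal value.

The rational part is single-valued and drops out of the difference; each branch term changes only by its own monodromy.
(-1)*log(1 - n/(3/7)): each positive loop around 3/7 adds 2*pi*i to the log, so winding -1 contributes (-1)*(-1)*2*pi*i = (2)*pi*i.
(-8/5)*log(1 - n/(6/5)): each positive loop around 6/5 adds 2*pi*i to the log, so winding +1 contributes (-8/5)*(1)*2*pi*i = -(16/5)*pi*i.
Summing the contributions at n = 3/22 gives -(6/5)*pi*i.

Continued minus principal equals -(6/5)*pi*i.


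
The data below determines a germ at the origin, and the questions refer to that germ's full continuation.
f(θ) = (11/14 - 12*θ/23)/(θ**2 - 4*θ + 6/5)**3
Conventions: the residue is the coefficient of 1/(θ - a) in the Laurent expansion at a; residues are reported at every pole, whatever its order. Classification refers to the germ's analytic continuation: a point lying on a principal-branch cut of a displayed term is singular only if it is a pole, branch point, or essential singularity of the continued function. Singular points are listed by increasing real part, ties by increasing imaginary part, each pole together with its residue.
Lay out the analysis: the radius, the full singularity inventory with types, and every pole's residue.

Radius of convergence at 0: 2 - (1/5)*sqrt(70).
At 2 - (1/5)*sqrt(70): a pole of order 3; residue (6225/14137088)*sqrt(70).
At 2 + (1/5)*sqrt(70): a pole of order 3; residue -(6225/14137088)*sqrt(70).

Denominator factor (θ**2 - 4*θ + 6/5)^3: discriminant 56/5, real irrational roots 2 + (1/5)*sqrt(70) and 2 - (1/5)*sqrt(70); poles of order 3, moduli 2 + (1/5)*sqrt(70) and 2 - (1/5)*sqrt(70).
The radius of convergence is the smallest modulus among the singular points: 2 - (1/5)*sqrt(70).
The factor θ**2 - 4*θ + 6/5 splits as (θ - a)(θ - a') with a = 2 - (1/5)*sqrt(70), a' = 2 + (1/5)*sqrt(70). At the order-3 pole a set g(θ) = (θ - a)^3*f(θ) = [11/14 - 12*θ/23] / (θ - a')^3.
Order-3 pole: residue = g''(a)/2; g''(2 - (1/5)*sqrt(70)) = (6225/7068544)*sqrt(70), so the residue is (6225/14137088)*sqrt(70).
The factor θ**2 - 4*θ + 6/5 splits as (θ - a)(θ - a') with a = 2 + (1/5)*sqrt(70), a' = 2 - (1/5)*sqrt(70). At the order-3 pole a set g(θ) = (θ - a)^3*f(θ) = [11/14 - 12*θ/23] / (θ - a')^3.
Order-3 pole: residue = g''(a)/2; g''(2 + (1/5)*sqrt(70)) = -(6225/7068544)*sqrt(70), so the residue is -(6225/14137088)*sqrt(70).
List the singular points by increasing real part (a conjugate pair: the negative imaginary part first).


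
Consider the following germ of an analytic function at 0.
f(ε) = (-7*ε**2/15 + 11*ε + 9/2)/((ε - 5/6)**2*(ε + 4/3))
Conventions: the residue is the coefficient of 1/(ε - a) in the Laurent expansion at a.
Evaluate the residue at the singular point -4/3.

The residue is -5938/2535.

At the order-1 pole -4/3 set g(ε) = (ε - (-4/3))*f(ε) = (-7*ε**2/15 + 11*ε + 9/2)/(ε - 5/6)**2.
Simple pole: residue = g(a) at a = -4/3, which is -5938/2535.


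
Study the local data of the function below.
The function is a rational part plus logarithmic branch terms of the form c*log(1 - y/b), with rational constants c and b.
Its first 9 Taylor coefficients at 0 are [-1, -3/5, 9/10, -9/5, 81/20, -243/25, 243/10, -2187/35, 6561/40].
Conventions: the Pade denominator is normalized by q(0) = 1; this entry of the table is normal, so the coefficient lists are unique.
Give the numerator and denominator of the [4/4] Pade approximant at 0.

Taylor coefficients needed (read off): a_0 = -1, a_1 = -3/5, a_2 = 9/10, a_3 = -9/5, a_4 = 81/20, a_5 = -243/25, a_6 = 243/10, a_7 = -2187/35, a_8 = 6561/40.
Write the denominator as Q(y) = 1 + q1*y + q2*y^2 + q3*y^3 + q4*y^4. Requiring Q*f - P = O(y^9) with deg P <= 4 kills the coefficients of y^5..y^8 in Q*f:
  y^5: a_5 + q1*a_4 + q2*a_3 + q3*a_2 + q4*a_1 = 0, i.e. -243/25 + (81/20)*q1 + (-9/5)*q2 + (9/10)*q3 + (-3/5)*q4 = 0.
  y^6: a_6 + q1*a_5 + q2*a_4 + q3*a_3 + q4*a_2 = 0, i.e. 243/10 + (-243/25)*q1 + (81/20)*q2 + (-9/5)*q3 + (9/10)*q4 = 0.
  y^7: a_7 + q1*a_6 + q2*a_5 + q3*a_4 + q4*a_3 = 0, i.e. -2187/35 + (243/10)*q1 + (-243/25)*q2 + (81/20)*q3 + (-9/5)*q4 = 0.
  y^8: a_8 + q1*a_7 + q2*a_6 + q3*a_5 + q4*a_4 = 0, i.e. 6561/40 + (-2187/35)*q1 + (243/10)*q2 + (-243/25)*q3 + (81/20)*q4 = 0.
Solving this linear system: q1 = 6, q2 = 81/7, q3 = 54/7, q4 = 81/70.
The numerator is Q*f truncated at degree 4: P0 = a_0 = -1; P1 = a_1 + q1*a_0 = -33/5; P2 = a_2 + q1*a_1 + q2*a_0 = -999/70; P3 = a_3 + q1*a_2 + q2*a_1 + q3*a_0 = -387/35; P4 = a_4 + q1*a_3 + q2*a_2 + q3*a_1 + q4*a_0 = -297/140.

The Pade approximant has numerator coefficients [-1, -33/5, -999/70, -387/35, -297/140]; denominator coefficients [1, 6, 81/7, 54/7, 81/70].


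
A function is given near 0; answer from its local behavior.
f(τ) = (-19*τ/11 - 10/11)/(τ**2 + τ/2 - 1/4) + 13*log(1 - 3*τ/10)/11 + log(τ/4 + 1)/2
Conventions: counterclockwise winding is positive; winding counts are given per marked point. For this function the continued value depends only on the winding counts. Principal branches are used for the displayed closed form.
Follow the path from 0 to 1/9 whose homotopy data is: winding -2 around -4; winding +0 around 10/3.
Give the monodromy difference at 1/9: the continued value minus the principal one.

Continued minus principal equals -(2)*pi*i.

The rational part is single-valued and drops out of the difference; each branch term changes only by its own monodromy.
(1/2)*log(1 - τ/(-4)): each positive loop around -4 adds 2*pi*i to the log, so winding -2 contributes (1/2)*(-2)*2*pi*i = -(2)*pi*i.
(13/11)*log(1 - τ/(10/3)): winding 0 around 10/3, so this term returns to its principal value, contribution 0.
Summing the contributions at τ = 1/9 gives -(2)*pi*i.


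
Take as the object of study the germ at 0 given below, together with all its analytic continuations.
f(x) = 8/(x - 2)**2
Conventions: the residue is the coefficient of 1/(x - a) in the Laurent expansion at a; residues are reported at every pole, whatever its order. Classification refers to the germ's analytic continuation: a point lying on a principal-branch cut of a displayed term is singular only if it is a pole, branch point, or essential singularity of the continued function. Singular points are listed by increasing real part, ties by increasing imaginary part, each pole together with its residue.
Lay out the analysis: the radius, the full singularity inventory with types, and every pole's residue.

Denominator factor (x - 2)^2: pole of order 2 at 2, modulus 2.
The radius of convergence is the smallest modulus among the singular points: 2.
At the order-2 pole 2 set g(x) = (x - (2))^2*f(x) = 8.
Order-2 pole: residue = g'(a); g'(2) = 0, so the residue is 0.

Radius of convergence at 0: 2.
At 2: a pole of order 2; residue 0.


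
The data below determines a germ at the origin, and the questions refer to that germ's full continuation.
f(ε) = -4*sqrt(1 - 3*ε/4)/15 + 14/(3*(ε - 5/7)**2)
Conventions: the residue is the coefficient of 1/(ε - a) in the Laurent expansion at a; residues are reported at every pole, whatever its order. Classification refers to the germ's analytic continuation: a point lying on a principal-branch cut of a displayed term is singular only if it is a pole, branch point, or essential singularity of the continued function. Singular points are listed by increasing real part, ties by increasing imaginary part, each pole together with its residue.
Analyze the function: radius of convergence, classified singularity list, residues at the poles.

Denominator factor (ε - 5/7)^2: pole of order 2 at 5/7, modulus 5/7.
Branch term (-4/15)*sqrt(1 - ε/(4/3)): its argument vanishes at ε = 4/3, a square-root branch point, modulus 4/3.
The radius of convergence is the smallest modulus among the singular points: 5/7.
The branch term is analytic at 5/7 and contributes nothing to the residue; only the rational part matters.
At the order-2 pole 5/7 set g(ε) = (ε - (5/7))^2*(rational part) = 14/3.
Order-2 pole: residue = g'(a); g'(5/7) = 0, so the residue is 0.
List the singular points by increasing real part (a conjugate pair: the negative imaginary part first).

Radius of convergence at 0: 5/7.
At 5/7: a pole of order 2; residue 0.
At 4/3: an algebraic (square-root) branch point.


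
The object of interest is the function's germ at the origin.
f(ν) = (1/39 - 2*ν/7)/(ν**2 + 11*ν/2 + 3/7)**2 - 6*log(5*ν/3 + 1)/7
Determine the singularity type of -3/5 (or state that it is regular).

The term (-6/7)*log(1 - ν/(-3/5)) has argument 1 - -3/5/(-3/5) = 0 at -3/5: a logarithmic (infinitely-sheeted) branch point; the remaining terms are analytic or single-valued there.

The point is a logarithmic branch point.
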